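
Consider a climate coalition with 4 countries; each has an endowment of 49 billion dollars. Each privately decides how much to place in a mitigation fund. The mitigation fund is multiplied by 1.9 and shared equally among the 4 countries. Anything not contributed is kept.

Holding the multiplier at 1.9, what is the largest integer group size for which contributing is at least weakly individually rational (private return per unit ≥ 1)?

1

Private return per unit is 1.9/(group size), which is ≥ 1 whenever the group size is ≤ 1.9.
The largest such integer is 1.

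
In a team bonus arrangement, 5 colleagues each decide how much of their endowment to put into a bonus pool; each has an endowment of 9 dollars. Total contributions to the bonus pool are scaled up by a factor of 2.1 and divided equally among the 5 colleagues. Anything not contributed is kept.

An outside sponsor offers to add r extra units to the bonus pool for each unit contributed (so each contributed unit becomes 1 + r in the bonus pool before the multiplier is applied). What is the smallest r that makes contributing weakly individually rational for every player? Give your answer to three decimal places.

1.381

With matching at rate r, one contributed unit becomes (1 + r) in the bonus pool and returns 2.1 × (1 + r) / 5 to the contributor.
Setting this equal to 1: 1 + r = 5/2.1 = 2.3810.
So the minimum matching rate is r = 2.3810 − 1 = 1.381.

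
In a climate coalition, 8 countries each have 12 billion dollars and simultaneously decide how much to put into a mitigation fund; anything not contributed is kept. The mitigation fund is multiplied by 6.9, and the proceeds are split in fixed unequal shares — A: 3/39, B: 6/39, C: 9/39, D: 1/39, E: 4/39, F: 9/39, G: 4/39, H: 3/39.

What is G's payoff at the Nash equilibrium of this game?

37.48 billion dollars

For player j, contributing a unit is worthwhile iff 6.9 × (j's share) ≥ 1, i.e. iff j's share is at least 0.1449.
The shares above 0.1449 belong to B, C and F, contributing 12 each; the remaining 5 contribute 0. Total contributed: 36.
G keeps 12 and receives 6.9 × 36 × 4/39 = 25.48 from the mitigation fund, for a payoff of 37.48.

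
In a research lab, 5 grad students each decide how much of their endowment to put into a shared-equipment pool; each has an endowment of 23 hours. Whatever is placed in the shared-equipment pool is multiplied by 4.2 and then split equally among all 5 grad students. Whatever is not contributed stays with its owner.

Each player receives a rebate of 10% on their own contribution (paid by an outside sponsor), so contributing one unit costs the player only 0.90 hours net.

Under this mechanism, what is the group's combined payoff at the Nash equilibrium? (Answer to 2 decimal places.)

115.00 hours

The effective private return is (4.2/5) / 0.90 = 0.9333, which is still under 1, so the mechanism doesn't change anyone's dominant strategy: zero contribution.
Everyone keeps their endowment and the group total is 5 × 23 = 115.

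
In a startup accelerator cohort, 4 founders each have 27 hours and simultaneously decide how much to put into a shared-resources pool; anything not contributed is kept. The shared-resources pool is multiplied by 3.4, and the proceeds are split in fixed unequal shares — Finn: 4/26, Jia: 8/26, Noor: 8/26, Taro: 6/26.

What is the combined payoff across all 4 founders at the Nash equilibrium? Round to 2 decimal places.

For player j, contributing a unit is worthwhile iff 3.4 × (j's share) ≥ 1, i.e. iff j's share is at least 0.2941.
Jia and Noor are above the threshold, contributing 27 each; the remaining 2 contribute 0. Total contributed: 54.
The shared-resources pool pays out 3.4 × 54 = 183.60 in total (split across the unequal shares, but the aggregate is all that matters for the group sum).
The 2 free-riders keep 27 each, adding 54. Group total = 54 + 183.60 = 237.60.

237.60 hours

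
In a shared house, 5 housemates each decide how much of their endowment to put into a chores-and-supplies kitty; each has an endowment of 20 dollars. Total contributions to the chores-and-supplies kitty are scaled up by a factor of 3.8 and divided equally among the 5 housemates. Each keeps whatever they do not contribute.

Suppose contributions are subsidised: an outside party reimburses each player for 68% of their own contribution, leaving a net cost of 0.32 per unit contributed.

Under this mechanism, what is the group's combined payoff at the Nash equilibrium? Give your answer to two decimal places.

With the mechanism, a contributed unit returns (3.8/5) / 0.32 = 2.3750 per unit of net cost to the contributor — now above 1 — so contributing fully is weakly dominant for every player.
At the Nash equilibrium everyone contributes 20. Group total payoff = 5 × (20 × 0.68 + 3.8 × 20) = 448.00.

448.00 dollars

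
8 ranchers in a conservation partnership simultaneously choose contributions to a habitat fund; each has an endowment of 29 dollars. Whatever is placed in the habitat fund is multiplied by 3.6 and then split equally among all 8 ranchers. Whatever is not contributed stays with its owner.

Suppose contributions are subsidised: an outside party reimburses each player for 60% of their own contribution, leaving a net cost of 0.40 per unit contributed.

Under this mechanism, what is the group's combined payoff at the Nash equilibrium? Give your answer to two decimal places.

974.40 dollars

Under the mechanism each unit contributed yields (3.6/8) / 0.40 = 1.1250 back to its contributor per unit of net cost, which exceeds 1, making full contribution the dominant choice for everyone.
So the Nash equilibrium is full contribution by all 8; the group earns 8 × (29 × 0.60 + 3.6 × 29) = 974.40.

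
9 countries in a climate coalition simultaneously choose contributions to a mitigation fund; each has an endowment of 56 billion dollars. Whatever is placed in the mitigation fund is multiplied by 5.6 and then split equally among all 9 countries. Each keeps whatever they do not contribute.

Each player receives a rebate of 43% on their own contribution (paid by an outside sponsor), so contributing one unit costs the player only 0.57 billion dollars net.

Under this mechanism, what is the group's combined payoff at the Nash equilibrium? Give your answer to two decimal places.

3039.12 billion dollars

The effective private return per unit is now (5.6/9) / 0.57 = 1.0916 > 1, so every player's dominant strategy flips to full contribution.
At the Nash equilibrium everyone contributes 56. Group total payoff = 9 × (56 × 0.43 + 5.6 × 56) = 3039.12.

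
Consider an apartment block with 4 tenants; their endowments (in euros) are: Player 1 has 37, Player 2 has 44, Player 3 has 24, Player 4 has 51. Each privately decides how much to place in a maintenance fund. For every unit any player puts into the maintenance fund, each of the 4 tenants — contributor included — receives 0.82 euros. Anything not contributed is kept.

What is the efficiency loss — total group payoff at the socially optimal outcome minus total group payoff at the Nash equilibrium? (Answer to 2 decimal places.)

The private return per contributed unit is 0.82 < 1 for everyone, so the Nash equilibrium is zero contribution and the group total is Σ E_j = 37 + 44 + 24 + 51 = 156.
Each contributed unit returns 3.280 to the group, so the social optimum is full contribution by everyone: group total = 3.280 × 156 = 511.68.
Efficiency loss = (3.280 − 1) × 156 = 355.68.

355.68 euros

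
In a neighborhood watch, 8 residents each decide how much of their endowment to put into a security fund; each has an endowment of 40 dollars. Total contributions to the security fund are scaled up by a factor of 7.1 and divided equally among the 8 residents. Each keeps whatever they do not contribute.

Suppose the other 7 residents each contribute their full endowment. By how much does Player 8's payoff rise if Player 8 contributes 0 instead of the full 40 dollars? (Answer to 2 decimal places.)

4.50 dollars

Switching from a contribution of 40 to 0 lets Player 8 keep an extra 40 dollars, but lowers the security fund by 40, which costs Player 8 their own share of that drop: 7.1/8 × 40 = 35.50.
Net gain = 40 − 35.50 = 4.50. The private return per contributed unit (0.8875) is below 1, so free-riding is indeed the best response regardless of what the others do.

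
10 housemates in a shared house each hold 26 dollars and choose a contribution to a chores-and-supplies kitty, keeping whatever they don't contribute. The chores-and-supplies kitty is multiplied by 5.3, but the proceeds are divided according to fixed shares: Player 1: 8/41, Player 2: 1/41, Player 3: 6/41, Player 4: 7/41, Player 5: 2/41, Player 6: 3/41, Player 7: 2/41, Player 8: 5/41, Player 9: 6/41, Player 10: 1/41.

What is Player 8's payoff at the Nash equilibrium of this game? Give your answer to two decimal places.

Player j's private return per contributed unit is 5.3 × (j's share). Contributing is weakly dominant for j when that share is at least 1/5.3 = 0.1887, and contributing 0 is dominant otherwise.
Player 1 alone (share 8/41) is above the threshold, contributing 26; the remaining 9 contribute 0. Total contributed: 26.
Player 8 keeps 26 and receives 5.3 × 26 × 5/41 = 16.80 from the chores-and-supplies kitty, for a payoff of 42.80.

42.80 dollars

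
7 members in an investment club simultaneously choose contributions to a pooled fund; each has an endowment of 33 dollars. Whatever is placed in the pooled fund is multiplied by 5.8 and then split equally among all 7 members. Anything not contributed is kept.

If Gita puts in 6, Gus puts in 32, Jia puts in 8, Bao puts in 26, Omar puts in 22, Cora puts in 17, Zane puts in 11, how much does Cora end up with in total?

117.09 dollars

Total contributed: 6 + 32 + 8 + 26 + 22 + 17 + 11 = 122.
Each receives 5.8 × 122 / 7 = 101.09 from the pooled fund.
Cora keeps 33 − 17 = 16, so Cora's payoff is 16 + 101.09 = 117.09.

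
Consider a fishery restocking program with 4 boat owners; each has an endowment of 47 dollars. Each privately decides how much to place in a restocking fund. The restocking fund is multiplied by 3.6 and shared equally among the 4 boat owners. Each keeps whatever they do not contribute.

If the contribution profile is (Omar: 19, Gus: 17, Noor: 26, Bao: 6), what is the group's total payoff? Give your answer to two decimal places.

364.80 dollars

Total contributed: 19 + 17 + 26 + 6 = 68; total kept: 4 × 47 − 68 = 120.
The restocking fund pays out 3.6 × 68 = 244.80 in aggregate.
Group total = 120 + 244.80 = 364.80.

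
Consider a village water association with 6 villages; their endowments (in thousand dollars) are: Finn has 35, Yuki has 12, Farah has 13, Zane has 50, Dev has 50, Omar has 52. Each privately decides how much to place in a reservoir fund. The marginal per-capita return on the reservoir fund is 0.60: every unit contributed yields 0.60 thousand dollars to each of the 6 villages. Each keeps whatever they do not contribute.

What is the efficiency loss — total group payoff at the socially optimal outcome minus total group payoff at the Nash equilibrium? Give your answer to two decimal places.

The private return per contributed unit is 0.60 < 1 for everyone, so the Nash equilibrium is zero contribution and the group total is Σ E_j = 35 + 12 + 13 + 50 + 50 + 52 = 212.
Each contributed unit returns 3.600 to the group, so the social optimum is full contribution by everyone: group total = 3.600 × 212 = 763.20.
Efficiency loss = (3.600 − 1) × 212 = 551.20.

551.20 thousand dollars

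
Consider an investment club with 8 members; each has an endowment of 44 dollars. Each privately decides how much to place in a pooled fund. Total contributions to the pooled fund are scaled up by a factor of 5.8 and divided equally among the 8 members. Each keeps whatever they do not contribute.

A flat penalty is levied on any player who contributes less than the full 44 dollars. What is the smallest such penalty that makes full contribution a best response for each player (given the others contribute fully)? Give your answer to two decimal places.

Given the others contribute fully, the best deviation is to contribute 0 (any partial contribution still incurs the fine and gives up units whose private return 0.7250 is below 1).
Deviating from 44 to 0 saves 44 dollars but forfeits the deviator's share of the drop in the pooled fund: 5.8/8 × 44 = 31.90.
So the deviation gain is 44 − 31.90 = 12.10, and the fine must be at least 12.10 dollars to wipe it out.

12.10 dollars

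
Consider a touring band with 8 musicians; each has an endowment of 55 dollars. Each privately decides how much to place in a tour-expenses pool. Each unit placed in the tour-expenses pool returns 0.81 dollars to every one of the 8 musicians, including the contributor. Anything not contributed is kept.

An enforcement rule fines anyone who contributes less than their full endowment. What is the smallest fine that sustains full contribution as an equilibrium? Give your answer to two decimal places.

Given the others contribute fully, the best deviation is to contribute 0 (any partial contribution still incurs the fine and gives up units whose private return 0.81 is below 1).
Deviating from 55 to 0 saves 55 dollars but forfeits the deviator's share of the drop in the tour-expenses pool: 0.81 × 55 = 44.55.
So the deviation gain is 55 − 44.55 = 10.45, and the fine must be at least 10.45 dollars to wipe it out.

10.45 dollars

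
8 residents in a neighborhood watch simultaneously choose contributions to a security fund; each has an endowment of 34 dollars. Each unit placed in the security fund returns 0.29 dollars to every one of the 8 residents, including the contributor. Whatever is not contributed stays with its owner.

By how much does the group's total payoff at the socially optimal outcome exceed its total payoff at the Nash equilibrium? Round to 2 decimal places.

The private return per contributed unit is 0.29 < 1, so contributing 0 is dominant for every player. At the Nash equilibrium everyone keeps their 34, and the group total is 8 × 34 = 272.
Each contributed unit returns 2.320 to the group as a whole (0.29 to each of 8 players), which exceeds 1, so the social optimum is full contribution: group total = 2.320 × 272 = 631.04.
Efficiency loss = 631.04 − 272 = 359.04.

359.04 dollars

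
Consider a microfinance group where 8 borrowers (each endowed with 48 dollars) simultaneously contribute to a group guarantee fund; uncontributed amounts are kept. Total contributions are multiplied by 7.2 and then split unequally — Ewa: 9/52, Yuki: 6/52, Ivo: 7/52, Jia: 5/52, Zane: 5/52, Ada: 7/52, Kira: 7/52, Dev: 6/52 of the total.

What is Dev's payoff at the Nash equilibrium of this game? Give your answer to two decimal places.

For player j, contributing a unit is worthwhile iff 7.2 × (j's share) ≥ 1, i.e. iff j's share is at least 0.1389.
The only share above 0.1389 is Ewa's 9/52, contributing 48; the remaining 7 contribute 0. Total contributed: 48.
Dev keeps 48 and receives 7.2 × 48 × 6/52 = 39.88 from the group guarantee fund, for a payoff of 87.88.

87.88 dollars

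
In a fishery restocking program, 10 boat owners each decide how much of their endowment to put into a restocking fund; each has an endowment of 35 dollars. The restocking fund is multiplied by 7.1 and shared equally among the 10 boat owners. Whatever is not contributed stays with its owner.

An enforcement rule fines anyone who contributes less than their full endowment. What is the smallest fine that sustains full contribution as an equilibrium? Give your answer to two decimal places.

10.15 dollars

Given the others contribute fully, the best deviation is to contribute 0 (any partial contribution still incurs the fine and gives up units whose private return 0.7100 is below 1).
Deviating from 35 to 0 saves 35 dollars but forfeits the deviator's share of the drop in the restocking fund: 7.1/10 × 35 = 24.85.
So the deviation gain is 35 − 24.85 = 10.15, and the fine must be at least 10.15 dollars to wipe it out.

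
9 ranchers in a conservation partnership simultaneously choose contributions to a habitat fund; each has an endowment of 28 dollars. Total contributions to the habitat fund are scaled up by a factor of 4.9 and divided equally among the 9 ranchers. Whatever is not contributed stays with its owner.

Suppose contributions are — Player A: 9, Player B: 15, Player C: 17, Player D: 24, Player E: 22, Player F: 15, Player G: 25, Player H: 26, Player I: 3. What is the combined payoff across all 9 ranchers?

860.40 dollars

Total contributed: 9 + 15 + 17 + 24 + 22 + 15 + 25 + 26 + 3 = 156; total kept: 9 × 28 − 156 = 96.
The habitat fund pays out 4.9 × 156 = 764.40 in aggregate.
Group total = 96 + 764.40 = 860.40.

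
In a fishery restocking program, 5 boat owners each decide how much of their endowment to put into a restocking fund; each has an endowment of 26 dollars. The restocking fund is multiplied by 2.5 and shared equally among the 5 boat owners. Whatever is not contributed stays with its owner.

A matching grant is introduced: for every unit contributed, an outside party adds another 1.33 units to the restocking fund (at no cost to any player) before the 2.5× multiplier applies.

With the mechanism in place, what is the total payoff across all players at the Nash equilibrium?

The effective private return per unit is now 2.5 × 2.33 / 5 = 1.1650 > 1, so every player's dominant strategy flips to full contribution.
So the Nash equilibrium is full contribution by all 5; the group earns 2.5 × 2.33 × 130 = 757.25.

757.25 dollars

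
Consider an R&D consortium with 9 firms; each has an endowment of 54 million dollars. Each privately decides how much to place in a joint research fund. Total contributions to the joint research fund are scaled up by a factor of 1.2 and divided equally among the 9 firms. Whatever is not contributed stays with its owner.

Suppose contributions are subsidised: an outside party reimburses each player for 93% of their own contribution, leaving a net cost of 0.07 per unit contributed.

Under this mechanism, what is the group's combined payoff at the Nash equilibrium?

Under the mechanism each unit contributed yields (1.2/9) / 0.07 = 1.9048 back to its contributor per unit of net cost, which exceeds 1, making full contribution the dominant choice for everyone.
At the Nash equilibrium everyone contributes 54. Group total payoff = 9 × (54 × 0.93 + 1.2 × 54) = 1035.18.

1035.18 million dollars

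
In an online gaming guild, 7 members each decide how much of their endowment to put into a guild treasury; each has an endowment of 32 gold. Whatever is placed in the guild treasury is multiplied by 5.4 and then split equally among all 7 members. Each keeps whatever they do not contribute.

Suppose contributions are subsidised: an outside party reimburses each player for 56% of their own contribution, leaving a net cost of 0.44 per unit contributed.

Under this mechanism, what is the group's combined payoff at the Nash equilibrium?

1335.04 gold

Under the mechanism each unit contributed yields (5.4/7) / 0.44 = 1.7532 back to its contributor per unit of net cost, which exceeds 1, making full contribution the dominant choice for everyone.
At the Nash equilibrium everyone contributes 32. Group total payoff = 7 × (32 × 0.56 + 5.4 × 32) = 1335.04.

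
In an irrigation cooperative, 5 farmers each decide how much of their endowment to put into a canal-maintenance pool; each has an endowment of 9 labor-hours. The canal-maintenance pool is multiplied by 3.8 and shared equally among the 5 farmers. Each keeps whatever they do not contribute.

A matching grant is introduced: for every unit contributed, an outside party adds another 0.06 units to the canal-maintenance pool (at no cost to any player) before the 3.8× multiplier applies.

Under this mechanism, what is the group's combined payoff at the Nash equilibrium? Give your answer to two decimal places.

45.00 labor-hours

The effective private return is 3.8 × 1.06 / 5 = 0.8056, which is still under 1, so the mechanism doesn't change anyone's dominant strategy: zero contribution.
Everyone keeps their endowment and the group total is 5 × 9 = 45.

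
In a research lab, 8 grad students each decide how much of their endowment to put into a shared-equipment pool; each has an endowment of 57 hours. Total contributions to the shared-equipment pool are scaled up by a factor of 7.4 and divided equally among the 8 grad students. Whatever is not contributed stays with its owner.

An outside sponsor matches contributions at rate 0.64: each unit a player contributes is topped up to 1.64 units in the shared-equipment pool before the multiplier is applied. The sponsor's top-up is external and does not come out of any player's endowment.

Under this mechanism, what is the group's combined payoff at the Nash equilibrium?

Under the mechanism each unit contributed yields 7.4 × 1.64 / 8 = 1.5170 back to its contributor per unit of net cost, which exceeds 1, making full contribution the dominant choice for everyone.
So the Nash equilibrium is full contribution by all 8; the group earns 7.4 × 1.64 × 456 = 5534.02.

5534.02 hours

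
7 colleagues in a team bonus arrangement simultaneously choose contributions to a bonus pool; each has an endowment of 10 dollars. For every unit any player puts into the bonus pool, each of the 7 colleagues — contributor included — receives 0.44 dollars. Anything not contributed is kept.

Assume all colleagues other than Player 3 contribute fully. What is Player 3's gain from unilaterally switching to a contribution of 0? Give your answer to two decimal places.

Switching from a contribution of 10 to 0 lets Player 3 keep an extra 10 dollars, but lowers the bonus pool by 10, which costs Player 3 their own share of that drop: 0.44 × 10 = 4.40.
Net gain = 10 − 4.40 = 5.60. The private return per contributed unit (0.44) is below 1, so free-riding is indeed the best response regardless of what the others do.

5.60 dollars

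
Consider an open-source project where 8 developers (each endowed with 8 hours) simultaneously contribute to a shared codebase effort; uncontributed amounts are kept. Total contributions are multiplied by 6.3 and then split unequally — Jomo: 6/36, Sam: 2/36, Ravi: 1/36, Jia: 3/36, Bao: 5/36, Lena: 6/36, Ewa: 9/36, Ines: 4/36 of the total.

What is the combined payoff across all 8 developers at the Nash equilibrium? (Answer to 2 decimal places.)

191.20 hours

For player j, contributing a unit is worthwhile iff 6.3 × (j's share) ≥ 1, i.e. iff j's share is at least 0.1587.
Jomo, Lena and Ewa are above the threshold, contributing 8 each; the remaining 5 contribute 0. Total contributed: 24.
The shared codebase effort pays out 6.3 × 24 = 151.20 in total (split across the unequal shares, but the aggregate is all that matters for the group sum).
The 5 free-riders keep 8 each, adding 40. Group total = 40 + 151.20 = 191.20.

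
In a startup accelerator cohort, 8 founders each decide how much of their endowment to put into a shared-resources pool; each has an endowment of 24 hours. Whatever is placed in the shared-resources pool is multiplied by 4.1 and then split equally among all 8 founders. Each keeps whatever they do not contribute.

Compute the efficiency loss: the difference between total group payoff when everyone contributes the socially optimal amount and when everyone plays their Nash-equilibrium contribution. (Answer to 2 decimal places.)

595.20 hours

Each contributed unit returns 4.1/8 = 0.5125 to its contributor — below 1 — so contributing 0 is dominant for every player. At the Nash equilibrium everyone keeps their 24, and the group total is 8 × 24 = 192.
Each contributed unit returns 4.100 to the group as a whole (0.5125 to each of 8 players), which exceeds 1, so the social optimum is full contribution: group total = 4.100 × 192 = 787.20.
Efficiency loss = 787.20 − 192 = 595.20.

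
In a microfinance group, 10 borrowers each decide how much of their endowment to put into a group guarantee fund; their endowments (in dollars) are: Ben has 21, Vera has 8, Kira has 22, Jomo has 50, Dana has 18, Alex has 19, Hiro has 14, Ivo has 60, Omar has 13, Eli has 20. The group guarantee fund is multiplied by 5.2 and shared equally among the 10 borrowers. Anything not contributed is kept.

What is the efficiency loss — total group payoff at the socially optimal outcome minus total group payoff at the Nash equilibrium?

The private return per contributed unit is 5.2/10 = 0.5200 < 1 for every player regardless of endowment, so the Nash equilibrium is zero contribution and the group total is Σ E_j = 21 + 8 + 22 + 50 + 18 + 19 + 14 + 60 + 13 + 20 = 245.
Each contributed unit returns 5.200 to the group, so the social optimum is full contribution by everyone: group total = 5.200 × 245 = 1274.00.
Efficiency loss = (5.200 − 1) × 245 = 1029.00.

1029.00 dollars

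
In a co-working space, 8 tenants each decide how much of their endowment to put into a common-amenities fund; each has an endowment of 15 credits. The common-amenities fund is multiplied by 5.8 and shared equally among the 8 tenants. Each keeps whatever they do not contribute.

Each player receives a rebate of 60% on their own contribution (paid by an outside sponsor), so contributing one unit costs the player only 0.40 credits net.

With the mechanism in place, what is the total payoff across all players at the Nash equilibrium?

Under the mechanism each unit contributed yields (5.8/8) / 0.40 = 1.8125 back to its contributor per unit of net cost, which exceeds 1, making full contribution the dominant choice for everyone.
So the Nash equilibrium is full contribution by all 8; the group earns 8 × (15 × 0.60 + 5.8 × 15) = 768.00.

768.00 credits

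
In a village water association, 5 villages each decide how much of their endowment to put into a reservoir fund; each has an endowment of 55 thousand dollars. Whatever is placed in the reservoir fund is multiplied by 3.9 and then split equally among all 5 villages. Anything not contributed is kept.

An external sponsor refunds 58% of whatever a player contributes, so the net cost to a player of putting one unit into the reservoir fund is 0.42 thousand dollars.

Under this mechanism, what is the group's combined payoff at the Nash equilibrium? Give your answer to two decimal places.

1232.00 thousand dollars

With the mechanism, a contributed unit returns (3.9/5) / 0.42 = 1.8571 per unit of net cost to the contributor — now above 1 — so contributing fully is weakly dominant for every player.
So the Nash equilibrium is full contribution by all 5; the group earns 5 × (55 × 0.58 + 3.9 × 55) = 1232.00.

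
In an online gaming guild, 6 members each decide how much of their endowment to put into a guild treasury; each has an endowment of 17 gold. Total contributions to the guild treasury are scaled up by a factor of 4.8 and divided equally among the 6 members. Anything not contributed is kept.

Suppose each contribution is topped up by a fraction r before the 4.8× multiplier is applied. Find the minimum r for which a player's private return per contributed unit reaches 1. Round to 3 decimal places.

With matching at rate r, one contributed unit becomes (1 + r) in the guild treasury and returns 4.8 × (1 + r) / 6 to the contributor.
Setting this equal to 1: 1 + r = 6/4.8 = 1.2500.
So the minimum matching rate is r = 1.2500 − 1 = 0.250.

0.250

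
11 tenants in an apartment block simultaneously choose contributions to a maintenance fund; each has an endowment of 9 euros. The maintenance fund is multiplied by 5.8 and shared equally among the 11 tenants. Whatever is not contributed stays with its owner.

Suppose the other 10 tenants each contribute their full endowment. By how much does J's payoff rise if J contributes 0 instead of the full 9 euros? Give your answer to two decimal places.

Switching from a contribution of 9 to 0 lets J keep an extra 9 euros, but lowers the maintenance fund by 9, which costs J their own share of that drop: 5.8/11 × 9 = 4.75.
Net gain = 9 − 4.75 = 4.25. The private return per contributed unit (0.5273) is below 1, so free-riding is indeed the best response regardless of what the others do.

4.25 euros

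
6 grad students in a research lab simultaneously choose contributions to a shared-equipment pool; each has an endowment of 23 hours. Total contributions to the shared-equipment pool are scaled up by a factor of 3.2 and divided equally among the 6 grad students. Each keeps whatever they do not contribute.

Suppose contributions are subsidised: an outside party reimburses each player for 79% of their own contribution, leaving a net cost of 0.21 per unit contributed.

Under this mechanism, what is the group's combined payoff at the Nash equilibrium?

The effective private return per unit is now (3.2/6) / 0.21 = 2.5397 > 1, so every player's dominant strategy flips to full contribution.
So the Nash equilibrium is full contribution by all 6; the group earns 6 × (23 × 0.79 + 3.2 × 23) = 550.62.

550.62 hours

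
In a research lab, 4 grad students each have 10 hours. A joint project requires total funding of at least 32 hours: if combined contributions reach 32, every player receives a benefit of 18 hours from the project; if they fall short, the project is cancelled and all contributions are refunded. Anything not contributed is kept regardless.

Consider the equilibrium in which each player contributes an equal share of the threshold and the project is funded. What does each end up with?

20 hours

Equal share of the threshold: 32/4 = 8.
At this profile no one gains by cutting their contribution: any cut drops the total below 32, the project is cancelled, contributions are refunded, and the deviator ends with 10, which is less than 10 − 8 + 18 = 20. Contributing more than 8 just wastes the excess. So contributing exactly 8 is a best response.
Each player's payoff: 10 − 8 + 18 = 20.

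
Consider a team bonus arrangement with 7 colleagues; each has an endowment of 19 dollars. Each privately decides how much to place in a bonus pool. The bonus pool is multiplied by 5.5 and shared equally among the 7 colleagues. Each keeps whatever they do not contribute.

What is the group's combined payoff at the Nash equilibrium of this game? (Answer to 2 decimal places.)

133.00 dollars

Each contributed unit returns 5.5/7 = 0.7857 to its contributor — below 1 — so contributing 0 is dominant for every player. At the Nash equilibrium everyone keeps their 19, and the group total is 7 × 19 = 133.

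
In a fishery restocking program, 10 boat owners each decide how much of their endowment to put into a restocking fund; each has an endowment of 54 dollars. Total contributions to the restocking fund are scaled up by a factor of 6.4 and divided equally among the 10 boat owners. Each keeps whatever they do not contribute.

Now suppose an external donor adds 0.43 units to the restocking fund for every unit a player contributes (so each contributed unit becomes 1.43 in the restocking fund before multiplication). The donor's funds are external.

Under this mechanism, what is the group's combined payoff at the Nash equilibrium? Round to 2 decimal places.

540.00 dollars

The effective private return is 6.4 × 1.43 / 10 = 0.9152, which is still under 1, so the mechanism doesn't change anyone's dominant strategy: zero contribution.
Everyone keeps their endowment and the group total is 10 × 54 = 540.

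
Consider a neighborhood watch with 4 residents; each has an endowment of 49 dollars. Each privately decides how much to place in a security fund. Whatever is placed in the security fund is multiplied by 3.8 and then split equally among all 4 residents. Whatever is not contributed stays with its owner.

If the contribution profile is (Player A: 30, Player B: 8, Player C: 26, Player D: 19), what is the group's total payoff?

Total contributed: 30 + 8 + 26 + 19 = 83; total kept: 4 × 49 − 83 = 113.
The security fund pays out 3.8 × 83 = 315.40 in aggregate.
Group total = 113 + 315.40 = 428.40.

428.40 dollars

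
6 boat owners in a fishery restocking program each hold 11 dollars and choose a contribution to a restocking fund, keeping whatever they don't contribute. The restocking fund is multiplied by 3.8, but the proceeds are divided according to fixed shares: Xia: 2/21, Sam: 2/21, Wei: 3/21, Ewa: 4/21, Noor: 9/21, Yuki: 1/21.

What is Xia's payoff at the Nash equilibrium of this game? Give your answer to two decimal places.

14.98 dollars

A player with share s gets back 3.8·s per unit contributed, so full contribution is dominant for anyone with s > 1/3.8 = 0.2632 and zero contribution is dominant for anyone below.
Only Noor (9/21) clears that bar, contributing 11; the remaining 5 contribute 0. Total contributed: 11.
Xia keeps 11 and receives 3.8 × 11 × 2/21 = 3.98 from the restocking fund, for a payoff of 14.98.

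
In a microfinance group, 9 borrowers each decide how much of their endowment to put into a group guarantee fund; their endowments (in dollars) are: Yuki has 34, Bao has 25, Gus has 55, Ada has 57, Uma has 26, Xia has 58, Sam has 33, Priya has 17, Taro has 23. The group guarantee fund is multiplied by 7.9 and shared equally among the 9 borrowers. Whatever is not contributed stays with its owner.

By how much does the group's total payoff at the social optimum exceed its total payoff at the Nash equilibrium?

2263.20 dollars

The private return per contributed unit is 7.9/9 = 0.8778 < 1 for every player regardless of endowment, so the Nash equilibrium is zero contribution and the group total is Σ E_j = 34 + 25 + 55 + 57 + 26 + 58 + 33 + 17 + 23 = 328.
Each contributed unit returns 7.900 to the group, so the social optimum is full contribution by everyone: group total = 7.900 × 328 = 2591.20.
Efficiency loss = (7.900 − 1) × 328 = 2263.20.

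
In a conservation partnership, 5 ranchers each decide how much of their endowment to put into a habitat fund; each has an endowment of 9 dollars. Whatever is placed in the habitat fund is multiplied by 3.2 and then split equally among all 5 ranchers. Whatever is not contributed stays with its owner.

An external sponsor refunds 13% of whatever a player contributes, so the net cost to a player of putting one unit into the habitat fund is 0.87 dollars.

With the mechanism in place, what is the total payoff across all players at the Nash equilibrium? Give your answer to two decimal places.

With the mechanism, a contributed unit returns (3.2/5) / 0.87 = 0.7356 per unit of net cost — still below 1 — so contributing 0 remains dominant for every player.
Everyone keeps their endowment and the group total is 5 × 9 = 45.

45.00 dollars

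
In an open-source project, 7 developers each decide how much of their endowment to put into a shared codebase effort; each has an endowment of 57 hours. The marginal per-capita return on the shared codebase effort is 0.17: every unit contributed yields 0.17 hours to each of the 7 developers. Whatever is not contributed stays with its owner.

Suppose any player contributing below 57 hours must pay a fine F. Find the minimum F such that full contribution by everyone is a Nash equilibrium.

47.31 hours

Given the others contribute fully, the best deviation is to contribute 0 (any partial contribution still incurs the fine and gives up units whose private return 0.17 is below 1).
Deviating from 57 to 0 saves 57 hours but forfeits the deviator's share of the drop in the shared codebase effort: 0.17 × 57 = 9.69.
So the deviation gain is 57 − 9.69 = 47.31, and the fine must be at least 47.31 hours to wipe it out.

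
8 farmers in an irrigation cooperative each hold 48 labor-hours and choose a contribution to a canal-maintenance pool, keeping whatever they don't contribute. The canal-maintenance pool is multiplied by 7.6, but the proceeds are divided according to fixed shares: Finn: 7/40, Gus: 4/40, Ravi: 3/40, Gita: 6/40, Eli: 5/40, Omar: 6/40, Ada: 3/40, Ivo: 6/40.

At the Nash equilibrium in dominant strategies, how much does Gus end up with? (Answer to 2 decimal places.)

193.92 labor-hours

A player with share s gets back 7.6·s per unit contributed, so full contribution is dominant for anyone with s > 1/7.6 = 0.1316 and zero contribution is dominant for anyone below.
Finn, Gita, Omar and Ivo are above the threshold, contributing 48 each; the remaining 4 contribute 0. Total contributed: 192.
Gus keeps 48 and receives 7.6 × 192 × 4/40 = 145.92 from the canal-maintenance pool, for a payoff of 193.92.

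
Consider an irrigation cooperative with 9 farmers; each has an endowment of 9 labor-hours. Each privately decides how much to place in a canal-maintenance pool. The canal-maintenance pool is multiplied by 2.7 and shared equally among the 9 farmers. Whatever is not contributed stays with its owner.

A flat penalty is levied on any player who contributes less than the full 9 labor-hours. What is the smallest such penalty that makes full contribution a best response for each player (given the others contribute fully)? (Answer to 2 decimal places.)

Given the others contribute fully, the best deviation is to contribute 0 (any partial contribution still incurs the fine and gives up units whose private return 0.3000 is below 1).
Deviating from 9 to 0 saves 9 labor-hours but forfeits the deviator's share of the drop in the canal-maintenance pool: 2.7/9 × 9 = 2.70.
So the deviation gain is 9 − 2.70 = 6.30, and the fine must be at least 6.30 labor-hours to wipe it out.

6.30 labor-hours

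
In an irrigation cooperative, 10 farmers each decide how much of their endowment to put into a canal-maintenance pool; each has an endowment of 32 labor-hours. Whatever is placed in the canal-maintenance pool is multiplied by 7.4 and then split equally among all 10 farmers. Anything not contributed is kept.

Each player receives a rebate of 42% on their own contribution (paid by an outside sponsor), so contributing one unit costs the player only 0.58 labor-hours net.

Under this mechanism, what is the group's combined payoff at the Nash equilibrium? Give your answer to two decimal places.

With the mechanism, a contributed unit returns (7.4/10) / 0.58 = 1.2759 per unit of net cost to the contributor — now above 1 — so contributing fully is weakly dominant for every player.
So the Nash equilibrium is full contribution by all 10; the group earns 10 × (32 × 0.42 + 7.4 × 32) = 2502.40.

2502.40 labor-hours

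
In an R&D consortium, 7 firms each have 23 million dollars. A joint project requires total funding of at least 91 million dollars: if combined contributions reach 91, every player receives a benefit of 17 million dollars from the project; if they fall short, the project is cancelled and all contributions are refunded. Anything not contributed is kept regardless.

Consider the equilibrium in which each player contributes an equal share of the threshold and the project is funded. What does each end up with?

Equal share of the threshold: 91/7 = 13.
At this profile no one gains by cutting their contribution: any cut drops the total below 91, the project is cancelled, contributions are refunded, and the deviator ends with 23, which is less than 23 − 13 + 17 = 27. Contributing more than 13 just wastes the excess. So contributing exactly 13 is a best response.
Each player's payoff: 23 − 13 + 17 = 27.

27 million dollars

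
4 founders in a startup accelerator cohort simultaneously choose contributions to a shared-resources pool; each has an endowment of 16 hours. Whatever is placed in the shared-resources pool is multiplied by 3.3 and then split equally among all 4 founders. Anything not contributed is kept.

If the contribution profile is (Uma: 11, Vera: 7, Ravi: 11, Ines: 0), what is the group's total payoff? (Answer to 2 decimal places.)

130.70 hours

Total contributed: 11 + 7 + 11 + 0 = 29; total kept: 4 × 16 − 29 = 35.
The shared-resources pool pays out 3.3 × 29 = 95.70 in aggregate.
Group total = 35 + 95.70 = 130.70.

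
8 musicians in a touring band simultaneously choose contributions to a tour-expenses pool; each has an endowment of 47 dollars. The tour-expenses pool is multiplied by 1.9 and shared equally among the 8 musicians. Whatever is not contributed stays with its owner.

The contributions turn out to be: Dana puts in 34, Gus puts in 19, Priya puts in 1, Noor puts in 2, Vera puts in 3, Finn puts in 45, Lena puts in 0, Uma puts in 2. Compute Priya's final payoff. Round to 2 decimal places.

71.18 dollars

Total contributed: 34 + 19 + 1 + 2 + 3 + 45 + 0 + 2 = 106.
Each receives 1.9 × 106 / 8 = 25.18 from the tour-expenses pool.
Priya keeps 47 − 1 = 46, so Priya's payoff is 46 + 25.18 = 71.18.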